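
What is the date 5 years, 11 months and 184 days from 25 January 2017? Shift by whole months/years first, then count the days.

Counting forward 5 years, 11 months and 184 days from January 25, 2017: first the month/year part, then the days.
+5 years → 2022; month 1 + 11 = 12 → December 2022.
Day 25 is valid in December, giving December 25, 2022.
Now add 184 days from December 25, 2022.
December has 31 days, so 31 − 25 = 6 days remain after December 25, 2022; 184 − 6 = 178 left.
January 2023 has 31 days: 178 − 31 = 147 left.
February 2023 has 28 days (2023 is not a leap year): 147 − 28 = 119 left.
March 2023 has 31 days: 119 − 31 = 88 left.
April 2023 has 30 days: 88 − 30 = 58 left.
May 2023 has 31 days: 58 − 31 = 27 left.
27 days into June 2023 → June 27, 2023.

June 27, 2023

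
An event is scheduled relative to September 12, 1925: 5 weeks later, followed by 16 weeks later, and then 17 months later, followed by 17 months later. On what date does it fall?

December 6, 1928

Adding 5 weeks (= 35 days) from September 12, 1925:
September has 30 days, so 30 − 12 = 18 days remain after September 12, 1925; 35 − 18 = 17 left.
17 days into October 1925 → October 17, 1925.
Counting forward 16 weeks (= 112 days) from October 17, 1925:
October has 31 days, so 31 − 17 = 14 days remain after October 17, 1925; 112 − 14 = 98 left.
November 1925 has 30 days: 98 − 30 = 68 left.
December 1925 has 31 days: 68 − 31 = 37 left.
January 1926 has 31 days: 37 − 31 = 6 left.
6 days into February 1926 → February 6, 1926.
Counting forward 17 months from February 6, 1926:
month 2 + 17 = 19, which is month 7 of year 1927 → July 1927.
Day 6 is valid in July, giving July 6, 1927.
Counting forward 17 months from July 6, 1927:
month 7 + 17 = 24, which is month 12 of year 1928 → December 1928.
Day 6 is valid in December, giving December 6, 1928.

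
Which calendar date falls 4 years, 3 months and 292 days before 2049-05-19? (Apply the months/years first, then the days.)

Counting back 4 years, 3 months and 292 days from May 19, 2049: first the month/year part, then the days.
-4 years → 2045; month 5 − 3 = 2 → February 2045.
Day 19 is valid in February, giving February 19, 2045.
Now subtract 292 days from February 19, 2045.
Going back 19 days from February 19, 2045 reaches the end of the previous month; 292 − 19 = 273 left.
January 2045 has 31 days: 273 − 31 = 242 left.
December 2044 has 31 days: 242 − 31 = 211 left.
November 2044 has 30 days: 211 − 30 = 181 left.
October 2044 has 31 days: 181 − 31 = 150 left.
September 2044 has 30 days: 150 − 30 = 120 left.
August 2044 has 31 days: 120 − 31 = 89 left.
July 2044 has 31 days: 89 − 31 = 58 left.
June 2044 has 30 days: 58 − 30 = 28 left.
May 2044 has 31 days; 31 − 28 = 3 → May 3, 2044.

May 3, 2044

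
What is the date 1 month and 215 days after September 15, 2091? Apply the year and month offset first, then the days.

May 17, 2092

Adding 1 month and 215 days from September 15, 2091: first the month/year part, then the days.
month 9 + 1 = 10 → October 2091.
Day 15 is valid in October, giving October 15, 2091.
Now add 215 days from October 15, 2091.
October has 31 days, so 31 − 15 = 16 days remain after October 15, 2091; 215 − 16 = 199 left.
November 2091 has 30 days: 199 − 30 = 169 left.
December 2091 has 31 days: 169 − 31 = 138 left.
January 2092 has 31 days: 138 − 31 = 107 left.
February 2092 has 29 days (2092 is a leap year): 107 − 29 = 78 left.
March 2092 has 31 days: 78 − 31 = 47 left.
April 2092 has 30 days: 47 − 30 = 17 left.
17 days into May 2092 → May 17, 2092.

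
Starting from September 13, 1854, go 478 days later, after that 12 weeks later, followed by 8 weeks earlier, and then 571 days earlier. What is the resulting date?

July 10, 1854

Advancing 478 days from September 13, 1854:
September has 30 days, so 30 − 13 = 17 days remain after September 13, 1854; 478 − 17 = 461 left.
October 1854 has 31 days: 461 − 31 = 430 left.
November 1854 has 30 days: 430 − 30 = 400 left.
December 1854 has 31 days: 400 − 31 = 369 left.
January 1855 has 31 days: 369 − 31 = 338 left.
February 1855 has 28 days (1855 is not a leap year): 338 − 28 = 310 left.
March 1855 has 31 days: 310 − 31 = 279 left.
April 1855 has 30 days: 279 − 30 = 249 left.
May 1855 has 31 days: 249 − 31 = 218 left.
June 1855 has 30 days: 218 − 30 = 188 left.
July 1855 has 31 days: 188 − 31 = 157 left.
August 1855 has 31 days: 157 − 31 = 126 left.
September 1855 has 30 days: 126 − 30 = 96 left.
October 1855 has 31 days: 96 − 31 = 65 left.
November 1855 has 30 days: 65 − 30 = 35 left.
December 1855 has 31 days: 35 − 31 = 4 left.
4 days into January 1856 → January 4, 1856.
Advancing 12 weeks (= 84 days) from January 4, 1856:
January has 31 days, so 31 − 4 = 27 days remain after January 4, 1856; 84 − 27 = 57 left.
February 1856 has 29 days (1856 is a leap year): 57 − 29 = 28 left.
28 days into March 1856 → March 28, 1856.
Going back 8 weeks (= 56 days) from March 28, 1856:
Going back 28 days from March 28, 1856 reaches the end of the previous month; 56 − 28 = 28 left.
February 1856 has 29 days; 29 − 28 = 1 → February 1, 1856.
Subtracting 571 days from February 1, 1856:
Going back 1 day from February 1, 1856 reaches the end of the previous month; 571 − 1 = 570 left.
January 1856 has 31 days: 570 − 31 = 539 left.
December 1855 has 31 days: 539 − 31 = 508 left.
November 1855 has 30 days: 508 − 30 = 478 left.
October 1855 has 31 days: 478 − 31 = 447 left.
September 1855 has 30 days: 447 − 30 = 417 left.
August 1855 has 31 days: 417 − 31 = 386 left.
July 1855 has 31 days: 386 − 31 = 355 left.
June 1855 has 30 days: 355 − 30 = 325 left.
May 1855 has 31 days: 325 − 31 = 294 left.
April 1855 has 30 days: 294 − 30 = 264 left.
March 1855 has 31 days: 264 − 31 = 233 left.
February 1855 has 28 days (1855 is not a leap year): 233 − 28 = 205 left.
January 1855 has 31 days: 205 − 31 = 174 left.
December 1854 has 31 days: 174 − 31 = 143 left.
November 1854 has 30 days: 143 − 30 = 113 left.
October 1854 has 31 days: 113 − 31 = 82 left.
September 1854 has 30 days: 82 − 30 = 52 left.
August 1854 has 31 days: 52 − 31 = 21 left.
July 1854 has 31 days; 31 − 21 = 10 → July 10, 1854.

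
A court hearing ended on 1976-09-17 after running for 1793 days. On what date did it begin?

Going back 1793 days from September 17, 1976.
Going back 17 days from September 17, 1976 reaches the end of the previous month; 1793 − 17 = 1776 left.
August 1976 has 31 days: 1776 − 31 = 1745 left.
July 1976 has 31 days: 1745 − 31 = 1714 left.
June 1976 has 30 days: 1714 − 30 = 1684 left.
May 1976 has 31 days: 1684 − 31 = 1653 left.
April 1976 has 30 days: 1653 − 30 = 1623 left.
March 1976 has 31 days: 1623 − 31 = 1592 left.
February 1976 has 29 days (1976 is a leap year): 1592 − 29 = 1563 left.
January 1976 has 31 days: 1563 − 31 = 1532 left.
December 1975 has 31 days: 1532 − 31 = 1501 left.
November 1975 has 30 days: 1501 − 30 = 1471 left.
October 1975 has 31 days: 1471 − 31 = 1440 left.
September 1975 has 30 days: 1440 − 30 = 1410 left.
August 1975 has 31 days: 1410 − 31 = 1379 left.
July 1975 has 31 days: 1379 − 31 = 1348 left.
June 1975 has 30 days: 1348 − 30 = 1318 left.
May 1975 has 31 days: 1318 − 31 = 1287 left.
April 1975 has 30 days: 1287 − 30 = 1257 left.
March 1975 has 31 days: 1257 − 31 = 1226 left.
February 1975 has 28 days (1975 is not a leap year): 1226 − 28 = 1198 left.
January 1975 has 31 days: 1198 − 31 = 1167 left.
December 1974 has 31 days: 1167 − 31 = 1136 left.
November 1974 has 30 days: 1136 − 30 = 1106 left.
October 1974 has 31 days: 1106 − 31 = 1075 left.
September 1974 has 30 days: 1075 − 30 = 1045 left.
August 1974 has 31 days: 1045 − 31 = 1014 left.
July 1974 has 31 days: 1014 − 31 = 983 left.
June 1974 has 30 days: 983 − 30 = 953 left.
May 1974 has 31 days: 953 − 31 = 922 left.
April 1974 has 30 days: 922 − 30 = 892 left.
March 1974 has 31 days: 892 − 31 = 861 left.
February 1974 has 28 days (1974 is not a leap year): 861 − 28 = 833 left.
January 1974 has 31 days: 833 − 31 = 802 left.
December 1973 has 31 days: 802 − 31 = 771 left.
November 1973 has 30 days: 771 − 30 = 741 left.
October 1973 has 31 days: 741 − 31 = 710 left.
September 1973 has 30 days: 710 − 30 = 680 left.
August 1973 has 31 days: 680 − 31 = 649 left.
July 1973 has 31 days: 649 − 31 = 618 left.
June 1973 has 30 days: 618 − 30 = 588 left.
May 1973 has 31 days: 588 − 31 = 557 left.
April 1973 has 30 days: 557 − 30 = 527 left.
March 1973 has 31 days: 527 − 31 = 496 left.
February 1973 has 28 days (1973 is not a leap year): 496 − 28 = 468 left.
January 1973 has 31 days: 468 − 31 = 437 left.
December 1972 has 31 days: 437 − 31 = 406 left.
November 1972 has 30 days: 406 − 30 = 376 left.
October 1972 has 31 days: 376 − 31 = 345 left.
September 1972 has 30 days: 345 − 30 = 315 left.
August 1972 has 31 days: 315 − 31 = 284 left.
July 1972 has 31 days: 284 − 31 = 253 left.
June 1972 has 30 days: 253 − 30 = 223 left.
May 1972 has 31 days: 223 − 31 = 192 left.
April 1972 has 30 days: 192 − 30 = 162 left.
March 1972 has 31 days: 162 − 31 = 131 left.
February 1972 has 29 days (1972 is a leap year): 131 − 29 = 102 left.
January 1972 has 31 days: 102 − 31 = 71 left.
December 1971 has 31 days: 71 − 31 = 40 left.
November 1971 has 30 days: 40 − 30 = 10 left.
October 1971 has 31 days; 31 − 10 = 21 → October 21, 1971.

October 21, 1971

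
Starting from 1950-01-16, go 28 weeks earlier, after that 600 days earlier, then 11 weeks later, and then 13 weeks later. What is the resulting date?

Going back 28 weeks (= 196 days) from January 16, 1950:
Going back 16 days from January 16, 1950 reaches the end of the previous month; 196 − 16 = 180 left.
December 1949 has 31 days: 180 − 31 = 149 left.
November 1949 has 30 days: 149 − 30 = 119 left.
October 1949 has 31 days: 119 − 31 = 88 left.
September 1949 has 30 days: 88 − 30 = 58 left.
August 1949 has 31 days: 58 − 31 = 27 left.
July 1949 has 31 days; 31 − 27 = 4 → July 4, 1949.
Subtracting 600 days from July 4, 1949:
Going back 4 days from July 4, 1949 reaches the end of the previous month; 600 − 4 = 596 left.
June 1949 has 30 days: 596 − 30 = 566 left.
May 1949 has 31 days: 566 − 31 = 535 left.
April 1949 has 30 days: 535 − 30 = 505 left.
March 1949 has 31 days: 505 − 31 = 474 left.
February 1949 has 28 days (1949 is not a leap year): 474 − 28 = 446 left.
January 1949 has 31 days: 446 − 31 = 415 left.
December 1948 has 31 days: 415 − 31 = 384 left.
November 1948 has 30 days: 384 − 30 = 354 left.
October 1948 has 31 days: 354 − 31 = 323 left.
September 1948 has 30 days: 323 − 30 = 293 left.
August 1948 has 31 days: 293 − 31 = 262 left.
July 1948 has 31 days: 262 − 31 = 231 left.
June 1948 has 30 days: 231 − 30 = 201 left.
May 1948 has 31 days: 201 − 31 = 170 left.
April 1948 has 30 days: 170 − 30 = 140 left.
March 1948 has 31 days: 140 − 31 = 109 left.
February 1948 has 29 days (1948 is a leap year): 109 − 29 = 80 left.
January 1948 has 31 days: 80 − 31 = 49 left.
December 1947 has 31 days: 49 − 31 = 18 left.
November 1947 has 30 days; 30 − 18 = 12 → November 12, 1947.
Counting forward 11 weeks (= 77 days) from November 12, 1947:
November has 30 days, so 30 − 12 = 18 days remain after November 12, 1947; 77 − 18 = 59 left.
December 1947 has 31 days: 59 − 31 = 28 left.
28 days into January 1948 → January 28, 1948.
Advancing 13 weeks (= 91 days) from January 28, 1948:
January has 31 days, so 31 − 28 = 3 days remain after January 28, 1948; 91 − 3 = 88 left.
February 1948 has 29 days (1948 is a leap year): 88 − 29 = 59 left.
March 1948 has 31 days: 59 − 31 = 28 left.
28 days into April 1948 → April 28, 1948.

April 28, 1948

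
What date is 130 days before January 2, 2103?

August 25, 2102

Subtracting 130 days from January 2, 2103.
Going back 2 days from January 2, 2103 reaches the end of the previous month; 130 − 2 = 128 left.
December 2102 has 31 days: 128 − 31 = 97 left.
November 2102 has 30 days: 97 − 30 = 67 left.
October 2102 has 31 days: 67 − 31 = 36 left.
September 2102 has 30 days: 36 − 30 = 6 left.
August 2102 has 31 days; 31 − 6 = 25 → August 25, 2102.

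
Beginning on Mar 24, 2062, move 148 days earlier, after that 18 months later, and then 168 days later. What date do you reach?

Counting back 148 days from March 24, 2062:
Going back 24 days from March 24, 2062 reaches the end of the previous month; 148 − 24 = 124 left.
February 2062 has 28 days (2062 is not a leap year): 124 − 28 = 96 left.
January 2062 has 31 days: 96 − 31 = 65 left.
December 2061 has 31 days: 65 − 31 = 34 left.
November 2061 has 30 days: 34 − 30 = 4 left.
October 2061 has 31 days; 31 − 4 = 27 → October 27, 2061.
Advancing 18 months from October 27, 2061:
month 10 + 18 = 28, which is month 4 of year 2063 → April 2063.
Day 27 is valid in April, giving April 27, 2063.
Adding 168 days from April 27, 2063:
April has 30 days, so 30 − 27 = 3 days remain after April 27, 2063; 168 − 3 = 165 left.
May 2063 has 31 days: 165 − 31 = 134 left.
June 2063 has 30 days: 134 − 30 = 104 left.
July 2063 has 31 days: 104 − 31 = 73 left.
August 2063 has 31 days: 73 − 31 = 42 left.
September 2063 has 30 days: 42 − 30 = 12 left.
12 days into October 2063 → October 12, 2063.

October 12, 2063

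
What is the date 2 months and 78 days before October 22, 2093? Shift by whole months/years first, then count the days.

Counting back 2 months and 78 days from October 22, 2093: first the month/year part, then the days.
month 10 − 2 = 8 → August 2093.
Day 22 is valid in August, giving August 22, 2093.
Now subtract 78 days from August 22, 2093.
Going back 22 days from August 22, 2093 reaches the end of the previous month; 78 − 22 = 56 left.
July 2093 has 31 days: 56 − 31 = 25 left.
June 2093 has 30 days; 30 − 25 = 5 → June 5, 2093.

June 5, 2093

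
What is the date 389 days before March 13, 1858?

February 17, 1857

Counting back 389 days from March 13, 1858.
Going back 13 days from March 13, 1858 reaches the end of the previous month; 389 − 13 = 376 left.
February 1858 has 28 days (1858 is not a leap year): 376 − 28 = 348 left.
January 1858 has 31 days: 348 − 31 = 317 left.
December 1857 has 31 days: 317 − 31 = 286 left.
November 1857 has 30 days: 286 − 30 = 256 left.
October 1857 has 31 days: 256 − 31 = 225 left.
September 1857 has 30 days: 225 − 30 = 195 left.
August 1857 has 31 days: 195 − 31 = 164 left.
July 1857 has 31 days: 164 − 31 = 133 left.
June 1857 has 30 days: 133 − 30 = 103 left.
May 1857 has 31 days: 103 − 31 = 72 left.
April 1857 has 30 days: 72 − 30 = 42 left.
March 1857 has 31 days: 42 − 31 = 11 left.
February 1857 has 28 days; 28 − 11 = 17 → February 17, 1857.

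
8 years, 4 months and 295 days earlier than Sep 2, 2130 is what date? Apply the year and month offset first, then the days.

Going back 8 years, 4 months and 295 days from September 2, 2130: first the month/year part, then the days.
-8 years → 2122; month 9 − 4 = 5 → May 2122.
Day 2 is valid in May, giving May 2, 2122.
Now subtract 295 days from May 2, 2122.
Going back 2 days from May 2, 2122 reaches the end of the previous month; 295 − 2 = 293 left.
April 2122 has 30 days: 293 − 30 = 263 left.
March 2122 has 31 days: 263 − 31 = 232 left.
February 2122 has 28 days (2122 is not a leap year): 232 − 28 = 204 left.
January 2122 has 31 days: 204 − 31 = 173 left.
December 2121 has 31 days: 173 − 31 = 142 left.
November 2121 has 30 days: 142 − 30 = 112 left.
October 2121 has 31 days: 112 − 31 = 81 left.
September 2121 has 30 days: 81 − 30 = 51 left.
August 2121 has 31 days: 51 − 31 = 20 left.
July 2121 has 31 days; 31 − 20 = 11 → July 11, 2121.

July 11, 2121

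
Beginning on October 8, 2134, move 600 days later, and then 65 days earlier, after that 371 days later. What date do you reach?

Counting forward 600 days from October 8, 2134:
October has 31 days, so 31 − 8 = 23 days remain after October 8, 2134; 600 − 23 = 577 left.
November 2134 has 30 days: 577 − 30 = 547 left.
December 2134 has 31 days: 547 − 31 = 516 left.
January 2135 has 31 days: 516 − 31 = 485 left.
February 2135 has 28 days (2135 is not a leap year): 485 − 28 = 457 left.
March 2135 has 31 days: 457 − 31 = 426 left.
April 2135 has 30 days: 426 − 30 = 396 left.
May 2135 has 31 days: 396 − 31 = 365 left.
June 2135 has 30 days: 365 − 30 = 335 left.
July 2135 has 31 days: 335 − 31 = 304 left.
August 2135 has 31 days: 304 − 31 = 273 left.
September 2135 has 30 days: 273 − 30 = 243 left.
October 2135 has 31 days: 243 − 31 = 212 left.
November 2135 has 30 days: 212 − 30 = 182 left.
December 2135 has 31 days: 182 − 31 = 151 left.
January 2136 has 31 days: 151 − 31 = 120 left.
February 2136 has 29 days (2136 is a leap year): 120 − 29 = 91 left.
March 2136 has 31 days: 91 − 31 = 60 left.
April 2136 has 30 days: 60 − 30 = 30 left.
30 days into May 2136 → May 30, 2136.
Going back 65 days from May 30, 2136:
Going back 30 days from May 30, 2136 reaches the end of the previous month; 65 − 30 = 35 left.
April 2136 has 30 days: 35 − 30 = 5 left.
March 2136 has 31 days; 31 − 5 = 26 → March 26, 2136.
Advancing 371 days from March 26, 2136:
March has 31 days, so 31 − 26 = 5 days remain after March 26, 2136; 371 − 5 = 366 left.
April 2136 has 30 days: 366 − 30 = 336 left.
May 2136 has 31 days: 336 − 31 = 305 left.
June 2136 has 30 days: 305 − 30 = 275 left.
July 2136 has 31 days: 275 − 31 = 244 left.
August 2136 has 31 days: 244 − 31 = 213 left.
September 2136 has 30 days: 213 − 30 = 183 left.
October 2136 has 31 days: 183 − 31 = 152 left.
November 2136 has 30 days: 152 − 30 = 122 left.
December 2136 has 31 days: 122 − 31 = 91 left.
January 2137 has 31 days: 91 − 31 = 60 left.
February 2137 has 28 days (2137 is not a leap year): 60 − 28 = 32 left.
March 2137 has 31 days: 32 − 31 = 1 left.
1 day into April 2137 → April 1, 2137.

April 1, 2137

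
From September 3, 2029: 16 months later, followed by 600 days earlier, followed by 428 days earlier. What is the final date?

Counting forward 16 months from September 3, 2029:
month 9 + 16 = 25, which is month 1 of year 2031 → January 2031.
Day 3 is valid in January, giving January 3, 2031.
Subtracting 600 days from January 3, 2031:
Going back 3 days from January 3, 2031 reaches the end of the previous month; 600 − 3 = 597 left.
December 2030 has 31 days: 597 − 31 = 566 left.
November 2030 has 30 days: 566 − 30 = 536 left.
October 2030 has 31 days: 536 − 31 = 505 left.
September 2030 has 30 days: 505 − 30 = 475 left.
August 2030 has 31 days: 475 − 31 = 444 left.
July 2030 has 31 days: 444 − 31 = 413 left.
June 2030 has 30 days: 413 − 30 = 383 left.
May 2030 has 31 days: 383 − 31 = 352 left.
April 2030 has 30 days: 352 − 30 = 322 left.
March 2030 has 31 days: 322 − 31 = 291 left.
February 2030 has 28 days (2030 is not a leap year): 291 − 28 = 263 left.
January 2030 has 31 days: 263 − 31 = 232 left.
December 2029 has 31 days: 232 − 31 = 201 left.
November 2029 has 30 days: 201 − 30 = 171 left.
October 2029 has 31 days: 171 − 31 = 140 left.
September 2029 has 30 days: 140 − 30 = 110 left.
August 2029 has 31 days: 110 − 31 = 79 left.
July 2029 has 31 days: 79 − 31 = 48 left.
June 2029 has 30 days: 48 − 30 = 18 left.
May 2029 has 31 days; 31 − 18 = 13 → May 13, 2029.
Going back 428 days from May 13, 2029:
Going back 13 days from May 13, 2029 reaches the end of the previous month; 428 − 13 = 415 left.
April 2029 has 30 days: 415 − 30 = 385 left.
March 2029 has 31 days: 385 − 31 = 354 left.
February 2029 has 28 days (2029 is not a leap year): 354 − 28 = 326 left.
January 2029 has 31 days: 326 − 31 = 295 left.
December 2028 has 31 days: 295 − 31 = 264 left.
November 2028 has 30 days: 264 − 30 = 234 left.
October 2028 has 31 days: 234 − 31 = 203 left.
September 2028 has 30 days: 203 − 30 = 173 left.
August 2028 has 31 days: 173 − 31 = 142 left.
July 2028 has 31 days: 142 − 31 = 111 left.
June 2028 has 30 days: 111 − 30 = 81 left.
May 2028 has 31 days: 81 − 31 = 50 left.
April 2028 has 30 days: 50 − 30 = 20 left.
March 2028 has 31 days; 31 − 20 = 11 → March 11, 2028.

March 11, 2028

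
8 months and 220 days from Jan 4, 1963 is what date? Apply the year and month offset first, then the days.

April 11, 1964

Counting forward 8 months and 220 days from January 4, 1963: first the month/year part, then the days.
month 1 + 8 = 9 → September 1963.
Day 4 is valid in September, giving September 4, 1963.
Now add 220 days from September 4, 1963.
September has 30 days, so 30 − 4 = 26 days remain after September 4, 1963; 220 − 26 = 194 left.
October 1963 has 31 days: 194 − 31 = 163 left.
November 1963 has 30 days: 163 − 30 = 133 left.
December 1963 has 31 days: 133 − 31 = 102 left.
January 1964 has 31 days: 102 − 31 = 71 left.
February 1964 has 29 days (1964 is a leap year): 71 − 29 = 42 left.
March 1964 has 31 days: 42 − 31 = 11 left.
11 days into April 1964 → April 11, 1964.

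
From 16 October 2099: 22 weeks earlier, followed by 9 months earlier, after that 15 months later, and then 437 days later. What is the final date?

Subtracting 22 weeks (= 154 days) from October 16, 2099:
Going back 16 days from October 16, 2099 reaches the end of the previous month; 154 − 16 = 138 left.
September 2099 has 30 days: 138 − 30 = 108 left.
August 2099 has 31 days: 108 − 31 = 77 left.
July 2099 has 31 days: 77 − 31 = 46 left.
June 2099 has 30 days: 46 − 30 = 16 left.
May 2099 has 31 days; 31 − 16 = 15 → May 15, 2099.
Counting back 9 months from May 15, 2099:
month 5 − 9 = -4, which is month 8 of year 2098 → August 2098.
Day 15 is valid in August, giving August 15, 2098.
Counting forward 15 months from August 15, 2098:
month 8 + 15 = 23, which is month 11 of year 2099 → November 2099.
Day 15 is valid in November, giving November 15, 2099.
Advancing 437 days from November 15, 2099:
November has 30 days, so 30 − 15 = 15 days remain after November 15, 2099; 437 − 15 = 422 left.
December 2099 has 31 days: 422 − 31 = 391 left.
January 2100 has 31 days: 391 − 31 = 360 left.
February 2100 has 28 days (2100 is not a leap year (divisible by 100 but not 400)): 360 − 28 = 332 left.
March 2100 has 31 days: 332 − 31 = 301 left.
April 2100 has 30 days: 301 − 30 = 271 left.
May 2100 has 31 days: 271 − 31 = 240 left.
June 2100 has 30 days: 240 − 30 = 210 left.
July 2100 has 31 days: 210 − 31 = 179 left.
August 2100 has 31 days: 179 − 31 = 148 left.
September 2100 has 30 days: 148 − 30 = 118 left.
October 2100 has 31 days: 118 − 31 = 87 left.
November 2100 has 30 days: 87 − 30 = 57 left.
December 2100 has 31 days: 57 − 31 = 26 left.
26 days into January 2101 → January 26, 2101.

January 26, 2101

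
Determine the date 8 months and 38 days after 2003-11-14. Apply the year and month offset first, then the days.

August 21, 2004

Adding 8 months and 38 days from November 14, 2003: first the month/year part, then the days.
month 11 + 8 = 19, which is month 7 of year 2004 → July 2004.
Day 14 is valid in July, giving July 14, 2004.
Now add 38 days from July 14, 2004.
July has 31 days, so 31 − 14 = 17 days remain after July 14, 2004; 38 − 17 = 21 left.
21 days into August 2004 → August 21, 2004.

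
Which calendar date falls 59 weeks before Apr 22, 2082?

Counting back 59 weeks = 413 days from April 22, 2082.
Going back 22 days from April 22, 2082 reaches the end of the previous month; 413 − 22 = 391 left.
March 2082 has 31 days: 391 − 31 = 360 left.
February 2082 has 28 days (2082 is not a leap year): 360 − 28 = 332 left.
January 2082 has 31 days: 332 − 31 = 301 left.
December 2081 has 31 days: 301 − 31 = 270 left.
November 2081 has 30 days: 270 − 30 = 240 left.
October 2081 has 31 days: 240 − 31 = 209 left.
September 2081 has 30 days: 209 − 30 = 179 left.
August 2081 has 31 days: 179 − 31 = 148 left.
July 2081 has 31 days: 148 − 31 = 117 left.
June 2081 has 30 days: 117 − 30 = 87 left.
May 2081 has 31 days: 87 − 31 = 56 left.
April 2081 has 30 days: 56 − 30 = 26 left.
March 2081 has 31 days; 31 − 26 = 5 → March 5, 2081.

March 5, 2081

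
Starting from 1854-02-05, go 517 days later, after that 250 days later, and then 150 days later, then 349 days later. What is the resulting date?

Advancing 517 days from February 5, 1854:
February has 28 days, so 28 − 5 = 23 days remain after February 5, 1854; 517 − 23 = 494 left.
March 1854 has 31 days: 494 − 31 = 463 left.
April 1854 has 30 days: 463 − 30 = 433 left.
May 1854 has 31 days: 433 − 31 = 402 left.
June 1854 has 30 days: 402 − 30 = 372 left.
July 1854 has 31 days: 372 − 31 = 341 left.
August 1854 has 31 days: 341 − 31 = 310 left.
September 1854 has 30 days: 310 − 30 = 280 left.
October 1854 has 31 days: 280 − 31 = 249 left.
November 1854 has 30 days: 249 − 30 = 219 left.
December 1854 has 31 days: 219 − 31 = 188 left.
January 1855 has 31 days: 188 − 31 = 157 left.
February 1855 has 28 days (1855 is not a leap year): 157 − 28 = 129 left.
March 1855 has 31 days: 129 − 31 = 98 left.
April 1855 has 30 days: 98 − 30 = 68 left.
May 1855 has 31 days: 68 − 31 = 37 left.
June 1855 has 30 days: 37 − 30 = 7 left.
7 days into July 1855 → July 7, 1855.
Adding 250 days from July 7, 1855:
July has 31 days, so 31 − 7 = 24 days remain after July 7, 1855; 250 − 24 = 226 left.
August 1855 has 31 days: 226 − 31 = 195 left.
September 1855 has 30 days: 195 − 30 = 165 left.
October 1855 has 31 days: 165 − 31 = 134 left.
November 1855 has 30 days: 134 − 30 = 104 left.
December 1855 has 31 days: 104 − 31 = 73 left.
January 1856 has 31 days: 73 − 31 = 42 left.
February 1856 has 29 days (1856 is a leap year): 42 − 29 = 13 left.
13 days into March 1856 → March 13, 1856.
Counting forward 150 days from March 13, 1856:
March has 31 days, so 31 − 13 = 18 days remain after March 13, 1856; 150 − 18 = 132 left.
April 1856 has 30 days: 132 − 30 = 102 left.
May 1856 has 31 days: 102 − 31 = 71 left.
June 1856 has 30 days: 71 − 30 = 41 left.
July 1856 has 31 days: 41 − 31 = 10 left.
10 days into August 1856 → August 10, 1856.
Advancing 349 days from August 10, 1856:
August has 31 days, so 31 − 10 = 21 days remain after August 10, 1856; 349 − 21 = 328 left.
September 1856 has 30 days: 328 − 30 = 298 left.
October 1856 has 31 days: 298 − 31 = 267 left.
November 1856 has 30 days: 267 − 30 = 237 left.
December 1856 has 31 days: 237 − 31 = 206 left.
January 1857 has 31 days: 206 − 31 = 175 left.
February 1857 has 28 days (1857 is not a leap year): 175 − 28 = 147 left.
March 1857 has 31 days: 147 − 31 = 116 left.
April 1857 has 30 days: 116 − 30 = 86 left.
May 1857 has 31 days: 86 − 31 = 55 left.
June 1857 has 30 days: 55 − 30 = 25 left.
25 days into July 1857 → July 25, 1857.

July 25, 1857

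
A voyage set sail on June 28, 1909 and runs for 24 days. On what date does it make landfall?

July 22, 1909

Counting forward 24 days from June 28, 1909.
June has 30 days, so 30 − 28 = 2 days remain after June 28, 1909; 24 − 2 = 22 left.
22 days into July 1909 → July 22, 1909.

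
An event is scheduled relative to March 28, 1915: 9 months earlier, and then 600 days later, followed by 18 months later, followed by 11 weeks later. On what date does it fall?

November 3, 1917

Subtracting 9 months from March 28, 1915:
month 3 − 9 = -6, which is month 6 of year 1914 → June 1914.
Day 28 is valid in June, giving June 28, 1914.
Advancing 600 days from June 28, 1914:
June has 30 days, so 30 − 28 = 2 days remain after June 28, 1914; 600 − 2 = 598 left.
July 1914 has 31 days: 598 − 31 = 567 left.
August 1914 has 31 days: 567 − 31 = 536 left.
September 1914 has 30 days: 536 − 30 = 506 left.
October 1914 has 31 days: 506 − 31 = 475 left.
November 1914 has 30 days: 475 − 30 = 445 left.
December 1914 has 31 days: 445 − 31 = 414 left.
January 1915 has 31 days: 414 − 31 = 383 left.
February 1915 has 28 days (1915 is not a leap year): 383 − 28 = 355 left.
March 1915 has 31 days: 355 − 31 = 324 left.
April 1915 has 30 days: 324 − 30 = 294 left.
May 1915 has 31 days: 294 − 31 = 263 left.
June 1915 has 30 days: 263 − 30 = 233 left.
July 1915 has 31 days: 233 − 31 = 202 left.
August 1915 has 31 days: 202 − 31 = 171 left.
September 1915 has 30 days: 171 − 30 = 141 left.
October 1915 has 31 days: 141 − 31 = 110 left.
November 1915 has 30 days: 110 − 30 = 80 left.
December 1915 has 31 days: 80 − 31 = 49 left.
January 1916 has 31 days: 49 − 31 = 18 left.
18 days into February 1916 → February 18, 1916.
Counting forward 18 months from February 18, 1916:
month 2 + 18 = 20, which is month 8 of year 1917 → August 1917.
Day 18 is valid in August, giving August 18, 1917.
Adding 11 weeks (= 77 days) from August 18, 1917:
August has 31 days, so 31 − 18 = 13 days remain after August 18, 1917; 77 − 13 = 64 left.
September 1917 has 30 days: 64 − 30 = 34 left.
October 1917 has 31 days: 34 − 31 = 3 left.
3 days into November 1917 → November 3, 1917.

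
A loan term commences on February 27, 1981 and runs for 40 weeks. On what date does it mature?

December 4, 1981

Adding 40 weeks = 280 days from February 27, 1981.
February has 28 days, so 28 − 27 = 1 day remains after February 27, 1981; 280 − 1 = 279 left.
March 1981 has 31 days: 279 − 31 = 248 left.
April 1981 has 30 days: 248 − 30 = 218 left.
May 1981 has 31 days: 218 − 31 = 187 left.
June 1981 has 30 days: 187 − 30 = 157 left.
July 1981 has 31 days: 157 − 31 = 126 left.
August 1981 has 31 days: 126 − 31 = 95 left.
September 1981 has 30 days: 95 − 30 = 65 left.
October 1981 has 31 days: 65 − 31 = 34 left.
November 1981 has 30 days: 34 − 30 = 4 left.
4 days into December 1981 → December 4, 1981.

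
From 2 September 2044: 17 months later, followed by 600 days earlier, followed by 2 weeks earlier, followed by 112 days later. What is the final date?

September 18, 2044

Adding 17 months from September 2, 2044:
month 9 + 17 = 26, which is month 2 of year 2046 → February 2046.
Day 2 is valid in February, giving February 2, 2046.
Counting back 600 days from February 2, 2046:
Going back 2 days from February 2, 2046 reaches the end of the previous month; 600 − 2 = 598 left.
January 2046 has 31 days: 598 − 31 = 567 left.
December 2045 has 31 days: 567 − 31 = 536 left.
November 2045 has 30 days: 536 − 30 = 506 left.
October 2045 has 31 days: 506 − 31 = 475 left.
September 2045 has 30 days: 475 − 30 = 445 left.
August 2045 has 31 days: 445 − 31 = 414 left.
July 2045 has 31 days: 414 − 31 = 383 left.
June 2045 has 30 days: 383 − 30 = 353 left.
May 2045 has 31 days: 353 − 31 = 322 left.
April 2045 has 30 days: 322 − 30 = 292 left.
March 2045 has 31 days: 292 − 31 = 261 left.
February 2045 has 28 days (2045 is not a leap year): 261 − 28 = 233 left.
January 2045 has 31 days: 233 − 31 = 202 left.
December 2044 has 31 days: 202 − 31 = 171 left.
November 2044 has 30 days: 171 − 30 = 141 left.
October 2044 has 31 days: 141 − 31 = 110 left.
September 2044 has 30 days: 110 − 30 = 80 left.
August 2044 has 31 days: 80 − 31 = 49 left.
July 2044 has 31 days: 49 − 31 = 18 left.
June 2044 has 30 days; 30 − 18 = 12 → June 12, 2044.
Subtracting 2 weeks (= 14 days) from June 12, 2044:
Going back 12 days from June 12, 2044 reaches the end of the previous month; 14 − 12 = 2 left.
May 2044 has 31 days; 31 − 2 = 29 → May 29, 2044.
Adding 112 days from May 29, 2044:
May has 31 days, so 31 − 29 = 2 days remain after May 29, 2044; 112 − 2 = 110 left.
June 2044 has 30 days: 110 − 30 = 80 left.
July 2044 has 31 days: 80 − 31 = 49 left.
August 2044 has 31 days: 49 − 31 = 18 left.
18 days into September 2044 → September 18, 2044.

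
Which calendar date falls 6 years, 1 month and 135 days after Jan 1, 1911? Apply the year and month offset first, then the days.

Advancing 6 years, 1 month and 135 days from January 1, 1911: first the month/year part, then the days.
+6 years → 1917; month 1 + 1 = 2 → February 1917.
Day 1 is valid in February, giving February 1, 1917.
Now add 135 days from February 1, 1917.
February has 28 days, so 28 − 1 = 27 days remain after February 1, 1917; 135 − 27 = 108 left.
March 1917 has 31 days: 108 − 31 = 77 left.
April 1917 has 30 days: 77 − 30 = 47 left.
May 1917 has 31 days: 47 − 31 = 16 left.
16 days into June 1917 → June 16, 1917.

June 16, 1917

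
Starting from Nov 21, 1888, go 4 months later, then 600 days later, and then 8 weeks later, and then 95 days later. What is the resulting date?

Counting forward 4 months from November 21, 1888:
month 11 + 4 = 15, which is month 3 of year 1889 → March 1889.
Day 21 is valid in March, giving March 21, 1889.
Adding 600 days from March 21, 1889:
March has 31 days, so 31 − 21 = 10 days remain after March 21, 1889; 600 − 10 = 590 left.
April 1889 has 30 days: 590 − 30 = 560 left.
May 1889 has 31 days: 560 − 31 = 529 left.
June 1889 has 30 days: 529 − 30 = 499 left.
July 1889 has 31 days: 499 − 31 = 468 left.
August 1889 has 31 days: 468 − 31 = 437 left.
September 1889 has 30 days: 437 − 30 = 407 left.
October 1889 has 31 days: 407 − 31 = 376 left.
November 1889 has 30 days: 376 − 30 = 346 left.
December 1889 has 31 days: 346 − 31 = 315 left.
January 1890 has 31 days: 315 − 31 = 284 left.
February 1890 has 28 days (1890 is not a leap year): 284 − 28 = 256 left.
March 1890 has 31 days: 256 − 31 = 225 left.
April 1890 has 30 days: 225 − 30 = 195 left.
May 1890 has 31 days: 195 − 31 = 164 left.
June 1890 has 30 days: 164 − 30 = 134 left.
July 1890 has 31 days: 134 − 31 = 103 left.
August 1890 has 31 days: 103 − 31 = 72 left.
September 1890 has 30 days: 72 − 30 = 42 left.
October 1890 has 31 days: 42 − 31 = 11 left.
11 days into November 1890 → November 11, 1890.
Advancing 8 weeks (= 56 days) from November 11, 1890:
November has 30 days, so 30 − 11 = 19 days remain after November 11, 1890; 56 − 19 = 37 left.
December 1890 has 31 days: 37 − 31 = 6 left.
6 days into January 1891 → January 6, 1891.
Counting forward 95 days from January 6, 1891:
January has 31 days, so 31 − 6 = 25 days remain after January 6, 1891; 95 − 25 = 70 left.
February 1891 has 28 days (1891 is not a leap year): 70 − 28 = 42 left.
March 1891 has 31 days: 42 − 31 = 11 left.
11 days into April 1891 → April 11, 1891.

April 11, 1891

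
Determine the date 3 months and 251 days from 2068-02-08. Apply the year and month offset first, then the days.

Counting forward 3 months and 251 days from February 8, 2068: first the month/year part, then the days.
month 2 + 3 = 5 → May 2068.
Day 8 is valid in May, giving May 8, 2068.
Now add 251 days from May 8, 2068.
May has 31 days, so 31 − 8 = 23 days remain after May 8, 2068; 251 − 23 = 228 left.
June 2068 has 30 days: 228 − 30 = 198 left.
July 2068 has 31 days: 198 − 31 = 167 left.
August 2068 has 31 days: 167 − 31 = 136 left.
September 2068 has 30 days: 136 − 30 = 106 left.
October 2068 has 31 days: 106 − 31 = 75 left.
November 2068 has 30 days: 75 − 30 = 45 left.
December 2068 has 31 days: 45 − 31 = 14 left.
14 days into January 2069 → January 14, 2069.

January 14, 2069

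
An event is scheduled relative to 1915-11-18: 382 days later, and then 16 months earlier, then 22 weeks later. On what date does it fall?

January 5, 1916

Adding 382 days from November 18, 1915:
November has 30 days, so 30 − 18 = 12 days remain after November 18, 1915; 382 − 12 = 370 left.
December 1915 has 31 days: 370 − 31 = 339 left.
January 1916 has 31 days: 339 − 31 = 308 left.
February 1916 has 29 days (1916 is a leap year): 308 − 29 = 279 left.
March 1916 has 31 days: 279 − 31 = 248 left.
April 1916 has 30 days: 248 − 30 = 218 left.
May 1916 has 31 days: 218 − 31 = 187 left.
June 1916 has 30 days: 187 − 30 = 157 left.
July 1916 has 31 days: 157 − 31 = 126 left.
August 1916 has 31 days: 126 − 31 = 95 left.
September 1916 has 30 days: 95 − 30 = 65 left.
October 1916 has 31 days: 65 − 31 = 34 left.
November 1916 has 30 days: 34 − 30 = 4 left.
4 days into December 1916 → December 4, 1916.
Counting back 16 months from December 4, 1916:
month 12 − 16 = -4, which is month 8 of year 1915 → August 1915.
Day 4 is valid in August, giving August 4, 1915.
Adding 22 weeks (= 154 days) from August 4, 1915:
August has 31 days, so 31 − 4 = 27 days remain after August 4, 1915; 154 − 27 = 127 left.
September 1915 has 30 days: 127 − 30 = 97 left.
October 1915 has 31 days: 97 − 31 = 66 left.
November 1915 has 30 days: 66 − 30 = 36 left.
December 1915 has 31 days: 36 − 31 = 5 left.
5 days into January 1916 → January 5, 1916.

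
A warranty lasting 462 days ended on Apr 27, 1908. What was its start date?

January 21, 1907

Subtracting 462 days from April 27, 1908.
Going back 27 days from April 27, 1908 reaches the end of the previous month; 462 − 27 = 435 left.
March 1908 has 31 days: 435 − 31 = 404 left.
February 1908 has 29 days (1908 is a leap year): 404 − 29 = 375 left.
January 1908 has 31 days: 375 − 31 = 344 left.
December 1907 has 31 days: 344 − 31 = 313 left.
November 1907 has 30 days: 313 − 30 = 283 left.
October 1907 has 31 days: 283 − 31 = 252 left.
September 1907 has 30 days: 252 − 30 = 222 left.
August 1907 has 31 days: 222 − 31 = 191 left.
July 1907 has 31 days: 191 − 31 = 160 left.
June 1907 has 30 days: 160 − 30 = 130 left.
May 1907 has 31 days: 130 − 31 = 99 left.
April 1907 has 30 days: 99 − 30 = 69 left.
March 1907 has 31 days: 69 − 31 = 38 left.
February 1907 has 28 days (1907 is not a leap year): 38 − 28 = 10 left.
January 1907 has 31 days; 31 − 10 = 21 → January 21, 1907.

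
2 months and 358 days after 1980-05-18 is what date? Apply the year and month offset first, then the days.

July 11, 1981

Advancing 2 months and 358 days from May 18, 1980: first the month/year part, then the days.
month 5 + 2 = 7 → July 1980.
Day 18 is valid in July, giving July 18, 1980.
Now add 358 days from July 18, 1980.
July has 31 days, so 31 − 18 = 13 days remain after July 18, 1980; 358 − 13 = 345 left.
August 1980 has 31 days: 345 − 31 = 314 left.
September 1980 has 30 days: 314 − 30 = 284 left.
October 1980 has 31 days: 284 − 31 = 253 left.
November 1980 has 30 days: 253 − 30 = 223 left.
December 1980 has 31 days: 223 − 31 = 192 left.
January 1981 has 31 days: 192 − 31 = 161 left.
February 1981 has 28 days (1981 is not a leap year): 161 − 28 = 133 left.
March 1981 has 31 days: 133 − 31 = 102 left.
April 1981 has 30 days: 102 − 30 = 72 left.
May 1981 has 31 days: 72 − 31 = 41 left.
June 1981 has 30 days: 41 − 30 = 11 left.
11 days into July 1981 → July 11, 1981.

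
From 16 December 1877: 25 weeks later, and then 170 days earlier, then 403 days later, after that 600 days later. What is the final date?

Advancing 25 weeks (= 175 days) from December 16, 1877:
December has 31 days, so 31 − 16 = 15 days remain after December 16, 1877; 175 − 15 = 160 left.
January 1878 has 31 days: 160 − 31 = 129 left.
February 1878 has 28 days (1878 is not a leap year): 129 − 28 = 101 left.
March 1878 has 31 days: 101 − 31 = 70 left.
April 1878 has 30 days: 70 − 30 = 40 left.
May 1878 has 31 days: 40 − 31 = 9 left.
9 days into June 1878 → June 9, 1878.
Subtracting 170 days from June 9, 1878:
Going back 9 days from June 9, 1878 reaches the end of the previous month; 170 − 9 = 161 left.
May 1878 has 31 days: 161 − 31 = 130 left.
April 1878 has 30 days: 130 − 30 = 100 left.
March 1878 has 31 days: 100 − 31 = 69 left.
February 1878 has 28 days (1878 is not a leap year): 69 − 28 = 41 left.
January 1878 has 31 days: 41 − 31 = 10 left.
December 1877 has 31 days; 31 − 10 = 21 → December 21, 1877.
Advancing 403 days from December 21, 1877:
December has 31 days, so 31 − 21 = 10 days remain after December 21, 1877; 403 − 10 = 393 left.
January 1878 has 31 days: 393 − 31 = 362 left.
February 1878 has 28 days (1878 is not a leap year): 362 − 28 = 334 left.
March 1878 has 31 days: 334 − 31 = 303 left.
April 1878 has 30 days: 303 − 30 = 273 left.
May 1878 has 31 days: 273 − 31 = 242 left.
June 1878 has 30 days: 242 − 30 = 212 left.
July 1878 has 31 days: 212 − 31 = 181 left.
August 1878 has 31 days: 181 − 31 = 150 left.
September 1878 has 30 days: 150 − 30 = 120 left.
October 1878 has 31 days: 120 − 31 = 89 left.
November 1878 has 30 days: 89 − 30 = 59 left.
December 1878 has 31 days: 59 − 31 = 28 left.
28 days into January 1879 → January 28, 1879.
Adding 600 days from January 28, 1879:
January has 31 days, so 31 − 28 = 3 days remain after January 28, 1879; 600 − 3 = 597 left.
February 1879 has 28 days (1879 is not a leap year): 597 − 28 = 569 left.
March 1879 has 31 days: 569 − 31 = 538 left.
April 1879 has 30 days: 538 − 30 = 508 left.
May 1879 has 31 days: 508 − 31 = 477 left.
June 1879 has 30 days: 477 − 30 = 447 left.
July 1879 has 31 days: 447 − 31 = 416 left.
August 1879 has 31 days: 416 − 31 = 385 left.
September 1879 has 30 days: 385 − 30 = 355 left.
October 1879 has 31 days: 355 − 31 = 324 left.
November 1879 has 30 days: 324 − 30 = 294 left.
December 1879 has 31 days: 294 − 31 = 263 left.
January 1880 has 31 days: 263 − 31 = 232 left.
February 1880 has 29 days (1880 is a leap year): 232 − 29 = 203 left.
March 1880 has 31 days: 203 − 31 = 172 left.
April 1880 has 30 days: 172 − 30 = 142 left.
May 1880 has 31 days: 142 − 31 = 111 left.
June 1880 has 30 days: 111 − 30 = 81 left.
July 1880 has 31 days: 81 − 31 = 50 left.
August 1880 has 31 days: 50 − 31 = 19 left.
19 days into September 1880 → September 19, 1880.

September 19, 1880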